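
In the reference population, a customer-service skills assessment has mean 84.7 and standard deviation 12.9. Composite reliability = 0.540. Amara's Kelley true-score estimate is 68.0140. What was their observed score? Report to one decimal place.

T̂ = ρX + (1 − ρ)μ  ⇒  X = (T̂ − (1 − ρ)μ) / ρ
X = (68.0140 − 0.460 × 84.7) / 0.540 = (68.0140 − 38.9620) / 0.540 = 29.0520 / 0.540 = 53.800

53.8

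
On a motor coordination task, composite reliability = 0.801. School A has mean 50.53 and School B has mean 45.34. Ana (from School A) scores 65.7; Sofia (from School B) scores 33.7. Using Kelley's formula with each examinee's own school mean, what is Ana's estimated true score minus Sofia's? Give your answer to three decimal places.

T̂_Ana = 0.801(65.7) + 0.199(50.53) = 62.68117
T̂_Sofia = 0.801(33.7) + 0.199(45.34) = 36.01636
Difference = 62.68117 − 36.01636 = 26.66481

26.665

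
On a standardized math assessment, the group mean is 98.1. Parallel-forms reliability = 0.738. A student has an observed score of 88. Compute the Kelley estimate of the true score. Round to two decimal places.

90.65

Regress the observed score toward the mean by the unreliability: T̂ = 0.738·88 + 0.262·98.1 = 64.944 + 25.7022 = 90.646.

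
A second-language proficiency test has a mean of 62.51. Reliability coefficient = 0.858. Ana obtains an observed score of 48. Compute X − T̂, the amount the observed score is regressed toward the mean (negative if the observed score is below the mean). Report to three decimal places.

-2.060

Weight the observed score by reliability and the mean by (1 − reliability): T̂ = 0.858·48 + 0.142·62.51 = 41.184 + 8.87642 = 50.06042.
X − T̂ = 48 − 50.0604 = -2.0604 → -2.060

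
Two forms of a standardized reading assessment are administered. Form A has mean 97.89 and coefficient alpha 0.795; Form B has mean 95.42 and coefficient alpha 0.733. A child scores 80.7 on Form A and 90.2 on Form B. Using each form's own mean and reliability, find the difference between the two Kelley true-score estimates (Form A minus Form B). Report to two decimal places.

-7.37

T̂_A = 0.795(80.7) + 0.205(97.89) = 84.2240
T̂_B = 0.733(90.2) + 0.267(95.42) = 91.5937
T̂_A − T̂_B = -7.3698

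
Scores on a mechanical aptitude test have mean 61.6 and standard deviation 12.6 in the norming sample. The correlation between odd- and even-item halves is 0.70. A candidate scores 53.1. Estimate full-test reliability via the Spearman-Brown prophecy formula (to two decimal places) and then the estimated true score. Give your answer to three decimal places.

54.630

Spearman-Brown: ρ = 2r/(1 + r) = 2(0.70)/(1 + 0.70) = 1.400/1.70 = 0.8235 → 0.82
Kelley's formula gives T̂ = 0.82·53.1 + 0.18·61.6 = 43.542 + 11.088 = 54.6300.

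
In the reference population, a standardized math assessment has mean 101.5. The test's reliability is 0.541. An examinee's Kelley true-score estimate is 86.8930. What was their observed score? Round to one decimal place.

74.5

T̂ = ρX + (1 − ρ)μ  ⇒  X = (T̂ − (1 − ρ)μ) / ρ
X = (86.8930 − 0.459 × 101.5) / 0.541 = (86.8930 − 46.5885) / 0.541 = 40.3045 / 0.541 = 74.500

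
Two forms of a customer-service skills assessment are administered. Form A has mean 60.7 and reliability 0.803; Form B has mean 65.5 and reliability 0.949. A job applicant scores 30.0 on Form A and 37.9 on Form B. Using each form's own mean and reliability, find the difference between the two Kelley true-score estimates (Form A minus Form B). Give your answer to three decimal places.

-3.260

T̂_A = 0.803(30.0) + 0.197(60.7) = 36.04790
T̂_B = 0.949(37.9) + 0.051(65.5) = 39.30760
T̂_A − T̂_B = -3.25970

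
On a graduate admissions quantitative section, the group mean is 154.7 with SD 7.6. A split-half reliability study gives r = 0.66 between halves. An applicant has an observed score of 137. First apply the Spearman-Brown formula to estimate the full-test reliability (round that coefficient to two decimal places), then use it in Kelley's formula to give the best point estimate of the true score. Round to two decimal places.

Spearman-Brown: ρ = 2r/(1 + r) = 2(0.66)/(1 + 0.66) = 1.320/1.66 = 0.7952 → 0.80
T̂ = 0.80(137) + 0.20(154.7) = 109.60 + 30.940 = 140.540 → 140.54

140.54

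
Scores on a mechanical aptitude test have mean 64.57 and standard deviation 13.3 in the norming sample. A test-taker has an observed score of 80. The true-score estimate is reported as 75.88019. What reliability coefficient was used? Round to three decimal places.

0.733

T̂ = ρX + (1 − ρ)μ  ⇒  T̂ − μ = ρ(X − μ)
ρ = (T̂ − μ)/(X − μ) = (75.88019 − 64.57) / (80 − 64.57) = 11.31019 / 15.43 = 0.73300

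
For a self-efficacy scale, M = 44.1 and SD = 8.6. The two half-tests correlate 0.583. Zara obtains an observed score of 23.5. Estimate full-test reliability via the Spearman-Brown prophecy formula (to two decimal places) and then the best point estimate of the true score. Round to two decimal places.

Spearman-Brown: ρ = 2r/(1 + r) = 2(0.583)/(1 + 0.583) = 1.1660/1.583 = 0.7366 → 0.74
T̂ = ρX + (1 − ρ)μ
  = 0.74 × 23.5 + 0.26 × 44.1
  = 17.390 + 11.466
  = 28.856
  ≈ 28.86

28.86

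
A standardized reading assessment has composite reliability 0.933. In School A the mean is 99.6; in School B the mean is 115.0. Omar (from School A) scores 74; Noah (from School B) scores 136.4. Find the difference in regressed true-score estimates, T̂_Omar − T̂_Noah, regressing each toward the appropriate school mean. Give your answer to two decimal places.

T̂_Omar = 0.933(74) + 0.067(99.6) = 75.7152
T̂_Noah = 0.933(136.4) + 0.067(115.0) = 134.9662
Difference = 75.7152 − 134.9662 = -59.2510

-59.25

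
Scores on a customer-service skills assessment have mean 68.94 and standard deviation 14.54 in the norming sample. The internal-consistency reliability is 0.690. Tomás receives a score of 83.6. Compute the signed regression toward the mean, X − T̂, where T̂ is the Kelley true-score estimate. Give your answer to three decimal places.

4.545

T̂ = ρX + (1 − ρ)μ
  = 0.690 × 83.6 + 0.310 × 68.94
  = 57.6840 + 21.37140
  = 79.05540
  ≈ 79.0554
X − T̂ = 83.6 − 79.0554 = 4.5446 → 4.545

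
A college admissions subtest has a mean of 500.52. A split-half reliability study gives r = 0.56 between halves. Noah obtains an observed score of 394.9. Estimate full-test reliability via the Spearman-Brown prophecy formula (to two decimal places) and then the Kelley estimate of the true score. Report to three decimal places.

Spearman-Brown: ρ = 2r/(1 + r) = 2(0.56)/(1 + 0.56) = 1.120/1.56 = 0.7179 → 0.72
T̂ = ρX + (1 − ρ)μ
  = 0.72 × 394.9 + 0.28 × 500.52
  = 284.328 + 140.1456
  = 424.4736
  ≈ 424.474

424.474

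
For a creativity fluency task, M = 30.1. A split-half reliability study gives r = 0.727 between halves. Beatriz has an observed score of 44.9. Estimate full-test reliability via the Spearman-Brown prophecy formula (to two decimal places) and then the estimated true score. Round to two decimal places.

Spearman-Brown: ρ = 2r/(1 + r) = 2(0.727)/(1 + 0.727) = 1.4540/1.727 = 0.8419 → 0.84
Weight the observed score by reliability and the mean by (1 − reliability): T̂ = 0.84·44.9 + 0.16·30.1 = 37.716 + 4.816 = 42.532.

42.53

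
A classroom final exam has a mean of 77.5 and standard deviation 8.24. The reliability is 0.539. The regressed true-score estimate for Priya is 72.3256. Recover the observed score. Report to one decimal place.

T̂ = ρX + (1 − ρ)μ  ⇒  X = (T̂ − (1 − ρ)μ) / ρ
X = (72.3256 − 0.461 × 77.5) / 0.539 = (72.3256 − 35.7275) / 0.539 = 36.5981 / 0.539 = 67.900

67.9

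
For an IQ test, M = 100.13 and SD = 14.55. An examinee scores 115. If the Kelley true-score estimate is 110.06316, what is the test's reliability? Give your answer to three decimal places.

T̂ = ρX + (1 − ρ)μ  ⇒  T̂ − μ = ρ(X − μ)
ρ = (T̂ − μ)/(X − μ) = (110.06316 − 100.13) / (115 − 100.13) = 9.93316 / 14.87 = 0.66800

0.668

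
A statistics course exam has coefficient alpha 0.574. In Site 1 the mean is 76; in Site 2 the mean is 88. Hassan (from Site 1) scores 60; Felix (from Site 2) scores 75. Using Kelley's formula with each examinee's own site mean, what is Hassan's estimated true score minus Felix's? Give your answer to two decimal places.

T̂_Hassan = 0.574(60) + 0.426(76) = 66.8160
T̂_Felix = 0.574(75) + 0.426(88) = 80.5380
Difference = 66.8160 − 80.5380 = -13.7220

-13.72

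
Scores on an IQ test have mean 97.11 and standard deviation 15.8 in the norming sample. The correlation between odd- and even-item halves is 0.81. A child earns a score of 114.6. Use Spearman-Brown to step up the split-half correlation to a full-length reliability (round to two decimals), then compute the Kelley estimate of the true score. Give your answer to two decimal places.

112.85

Spearman-Brown: ρ = 2r/(1 + r) = 2(0.81)/(1 + 0.81) = 1.620/1.81 = 0.8950 → 0.90
T̂ = ρX + (1 − ρ)μ
  = 0.90 × 114.6 + 0.10 × 97.11
  = 103.140 + 9.7110
  = 112.851
  ≈ 112.85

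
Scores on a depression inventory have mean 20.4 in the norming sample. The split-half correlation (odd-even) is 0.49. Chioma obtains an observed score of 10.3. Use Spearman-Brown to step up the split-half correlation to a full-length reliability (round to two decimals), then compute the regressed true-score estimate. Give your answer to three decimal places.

Spearman-Brown: ρ = 2r/(1 + r) = 2(0.49)/(1 + 0.49) = 0.980/1.49 = 0.6577 → 0.66
T̂ = ρX + (1 − ρ)μ
  = 0.66 × 10.3 + 0.34 × 20.4
  = 6.798 + 6.936
  = 13.7340
  ≈ 13.734

13.734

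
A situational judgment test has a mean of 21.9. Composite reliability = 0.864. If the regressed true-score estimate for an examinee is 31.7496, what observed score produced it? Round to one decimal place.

T̂ = ρX + (1 − ρ)μ  ⇒  X = (T̂ − (1 − ρ)μ) / ρ
X = (31.7496 − 0.136 × 21.9) / 0.864 = (31.7496 − 2.9784) / 0.864 = 28.7712 / 0.864 = 33.300

33.3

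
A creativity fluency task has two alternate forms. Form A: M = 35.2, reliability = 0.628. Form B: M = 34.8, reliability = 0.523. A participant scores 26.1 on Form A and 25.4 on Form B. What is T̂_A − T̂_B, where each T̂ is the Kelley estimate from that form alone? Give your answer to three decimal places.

T̂_A = 0.628(26.1) + 0.372(35.2) = 29.48520
T̂_B = 0.523(25.4) + 0.477(34.8) = 29.88380
T̂_A − T̂_B = -0.39860

-0.399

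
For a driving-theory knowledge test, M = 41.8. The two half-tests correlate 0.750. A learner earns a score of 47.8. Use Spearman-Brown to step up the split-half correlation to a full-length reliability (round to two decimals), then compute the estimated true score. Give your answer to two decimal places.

46.96

Spearman-Brown: ρ = 2r/(1 + r) = 2(0.750)/(1 + 0.750) = 1.5000/1.750 = 0.8571 → 0.86
T̂ = 0.86(47.8) + 0.14(41.8) = 41.108 + 5.852 = 46.960 → 46.96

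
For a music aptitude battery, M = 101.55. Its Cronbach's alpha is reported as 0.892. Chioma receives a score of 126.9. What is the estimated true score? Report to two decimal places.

124.16

Regress the observed score toward the mean by the unreliability: T̂ = 0.892·126.9 + 0.108·101.55 = 113.1948 + 10.96740 = 124.162.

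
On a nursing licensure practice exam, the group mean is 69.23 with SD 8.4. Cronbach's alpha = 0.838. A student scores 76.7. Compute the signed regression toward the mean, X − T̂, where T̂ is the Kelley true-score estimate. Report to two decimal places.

T̂ = 0.838(76.7) + 0.162(69.23) = 64.2746 + 11.21526 = 75.4899 → 75.490
X − T̂ = 76.7 − 75.490 = 1.210 → 1.21

1.21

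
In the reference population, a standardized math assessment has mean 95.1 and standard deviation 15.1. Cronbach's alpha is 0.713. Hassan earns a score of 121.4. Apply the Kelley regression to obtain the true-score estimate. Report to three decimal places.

T̂ = ρX + (1 − ρ)μ
  = 0.713 × 121.4 + 0.287 × 95.1
  = 86.5582 + 27.2937
  = 113.8519
  ≈ 113.852

113.852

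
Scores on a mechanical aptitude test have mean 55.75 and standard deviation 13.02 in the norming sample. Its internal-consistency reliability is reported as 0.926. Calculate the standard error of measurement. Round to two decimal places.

3.54

SEM = SD · √(1 − ρ) = 13.02 × √0.074 = 13.02 × 0.2720 = 3.542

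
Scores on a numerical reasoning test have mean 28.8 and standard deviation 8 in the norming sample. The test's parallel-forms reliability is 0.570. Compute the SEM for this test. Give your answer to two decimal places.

SEM = SD · √(1 − ρ) = 8 × √0.430 = 8 × 0.6557 = 5.246

5.25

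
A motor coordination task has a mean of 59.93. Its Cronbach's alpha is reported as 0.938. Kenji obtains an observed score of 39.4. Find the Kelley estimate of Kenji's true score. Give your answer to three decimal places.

Regress the observed score toward the mean by the unreliability: T̂ = 0.938·39.4 + 0.062·59.93 = 36.9572 + 3.71566 = 40.6729.

40.673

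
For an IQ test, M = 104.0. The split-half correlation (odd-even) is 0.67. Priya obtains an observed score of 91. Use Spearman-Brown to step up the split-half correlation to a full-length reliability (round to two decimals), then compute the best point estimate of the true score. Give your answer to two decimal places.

Spearman-Brown: ρ = 2r/(1 + r) = 2(0.67)/(1 + 0.67) = 1.340/1.67 = 0.8024 → 0.80
T̂ = ρX + (1 − ρ)μ
  = 0.80 × 91 + 0.20 × 104.0
  = 72.80 + 20.800
  = 93.600
  ≈ 93.60

93.60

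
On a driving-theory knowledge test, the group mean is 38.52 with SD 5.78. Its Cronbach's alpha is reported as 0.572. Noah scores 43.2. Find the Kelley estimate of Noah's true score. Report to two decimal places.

Kelley's formula gives T̂ = 0.572·43.2 + 0.428·38.52 = 24.7104 + 16.48656 = 41.197.

41.20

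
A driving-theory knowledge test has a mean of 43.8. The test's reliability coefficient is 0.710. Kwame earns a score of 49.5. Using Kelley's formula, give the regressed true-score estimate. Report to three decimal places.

47.847

T̂ = ρX + (1 − ρ)μ
  = 0.710 × 49.5 + 0.290 × 43.8
  = 35.1450 + 12.7020
  = 47.8470
  ≈ 47.847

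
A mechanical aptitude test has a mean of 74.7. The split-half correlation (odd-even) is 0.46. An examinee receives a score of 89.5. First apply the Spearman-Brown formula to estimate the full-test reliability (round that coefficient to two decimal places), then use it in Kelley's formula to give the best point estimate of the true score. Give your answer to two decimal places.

Spearman-Brown: ρ = 2r/(1 + r) = 2(0.46)/(1 + 0.46) = 0.920/1.46 = 0.6301 → 0.63
Regress the observed score toward the mean by the unreliability: T̂ = 0.63·89.5 + 0.37·74.7 = 56.385 + 27.639 = 84.024.

84.02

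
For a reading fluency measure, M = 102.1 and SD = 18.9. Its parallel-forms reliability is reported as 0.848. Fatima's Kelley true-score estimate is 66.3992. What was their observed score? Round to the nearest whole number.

T̂ = ρX + (1 − ρ)μ  ⇒  X = (T̂ − (1 − ρ)μ) / ρ
X = (66.3992 − 0.152 × 102.1) / 0.848 = (66.3992 − 15.5192) / 0.848 = 50.8800 / 0.848 = 60.00

60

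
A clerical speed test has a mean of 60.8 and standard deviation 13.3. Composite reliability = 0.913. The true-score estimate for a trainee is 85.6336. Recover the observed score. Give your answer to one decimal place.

88.0

T̂ = ρX + (1 − ρ)μ  ⇒  X = (T̂ − (1 − ρ)μ) / ρ
X = (85.6336 − 0.087 × 60.8) / 0.913 = (85.6336 − 5.2896) / 0.913 = 80.3440 / 0.913 = 88.000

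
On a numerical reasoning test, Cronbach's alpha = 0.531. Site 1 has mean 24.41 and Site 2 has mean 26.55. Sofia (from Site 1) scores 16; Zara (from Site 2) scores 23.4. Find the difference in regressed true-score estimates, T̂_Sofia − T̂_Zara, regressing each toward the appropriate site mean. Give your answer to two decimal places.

T̂_Sofia = 0.531(16) + 0.469(24.41) = 19.9443
T̂_Zara = 0.531(23.4) + 0.469(26.55) = 24.8773
Difference = 19.9443 − 24.8773 = -4.9331

-4.93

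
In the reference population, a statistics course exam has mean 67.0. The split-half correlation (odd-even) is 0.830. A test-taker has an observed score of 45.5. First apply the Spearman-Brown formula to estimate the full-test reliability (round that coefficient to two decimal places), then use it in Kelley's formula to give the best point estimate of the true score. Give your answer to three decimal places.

Spearman-Brown: ρ = 2r/(1 + r) = 2(0.830)/(1 + 0.830) = 1.6600/1.830 = 0.9071 → 0.91
Regress the observed score toward the mean by the unreliability: T̂ = 0.91·45.5 + 0.09·67.0 = 41.405 + 6.030 = 47.4350.

47.435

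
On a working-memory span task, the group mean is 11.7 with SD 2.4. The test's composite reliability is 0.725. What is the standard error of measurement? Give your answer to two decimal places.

1.26

SEM = SD · √(1 − ρ) = 2.4 × √0.275 = 2.4 × 0.5244 = 1.259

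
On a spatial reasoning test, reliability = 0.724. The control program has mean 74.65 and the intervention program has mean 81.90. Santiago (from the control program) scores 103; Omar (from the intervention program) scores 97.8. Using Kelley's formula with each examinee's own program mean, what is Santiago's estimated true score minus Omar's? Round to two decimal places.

T̂_Santiago = 0.724(103) + 0.276(74.65) = 95.1754
T̂_Omar = 0.724(97.8) + 0.276(81.90) = 93.4116
Difference = 95.1754 − 93.4116 = 1.7638

1.76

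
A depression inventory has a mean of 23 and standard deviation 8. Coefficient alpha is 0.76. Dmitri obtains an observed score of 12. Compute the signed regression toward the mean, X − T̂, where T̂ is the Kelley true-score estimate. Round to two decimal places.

Regress the observed score toward the mean by the unreliability: T̂ = 0.76·12 + 0.24·23 = 9.12 + 5.52 = 14.6400.
X − T̂ = 12 − 14.640 = -2.640 → -2.64

-2.64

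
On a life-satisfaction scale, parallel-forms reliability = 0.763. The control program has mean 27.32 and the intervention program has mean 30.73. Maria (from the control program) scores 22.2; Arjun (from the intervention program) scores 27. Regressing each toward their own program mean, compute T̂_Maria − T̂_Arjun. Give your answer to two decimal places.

T̂_Maria = 0.763(22.2) + 0.237(27.32) = 23.4134
T̂_Arjun = 0.763(27) + 0.237(30.73) = 27.8840
Difference = 23.4134 − 27.8840 = -4.4706

-4.47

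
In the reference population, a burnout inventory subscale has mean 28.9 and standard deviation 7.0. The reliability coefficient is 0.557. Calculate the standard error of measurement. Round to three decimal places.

SEM = SD · √(1 − ρ) = 7.0 × √0.443 = 7.0 × 0.6656 = 4.6591

4.659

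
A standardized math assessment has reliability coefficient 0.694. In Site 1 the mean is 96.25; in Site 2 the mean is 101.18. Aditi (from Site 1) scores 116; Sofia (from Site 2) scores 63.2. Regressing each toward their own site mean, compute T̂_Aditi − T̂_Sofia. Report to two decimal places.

35.13

T̂_Aditi = 0.694(116) + 0.306(96.25) = 109.9565
T̂_Sofia = 0.694(63.2) + 0.306(101.18) = 74.8219
Difference = 109.9565 − 74.8219 = 35.1346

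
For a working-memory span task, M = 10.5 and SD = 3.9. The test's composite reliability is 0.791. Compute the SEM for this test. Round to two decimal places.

1.78

SEM = SD · √(1 − ρ) = 3.9 × √0.209 = 3.9 × 0.4572 = 1.783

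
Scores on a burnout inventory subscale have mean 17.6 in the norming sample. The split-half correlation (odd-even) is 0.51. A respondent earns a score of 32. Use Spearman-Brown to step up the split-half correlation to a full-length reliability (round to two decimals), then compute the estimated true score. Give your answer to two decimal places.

Spearman-Brown: ρ = 2r/(1 + r) = 2(0.51)/(1 + 0.51) = 1.020/1.51 = 0.6755 → 0.68
T̂ = 0.68(32) + 0.32(17.6) = 21.76 + 5.632 = 27.392 → 27.39

27.39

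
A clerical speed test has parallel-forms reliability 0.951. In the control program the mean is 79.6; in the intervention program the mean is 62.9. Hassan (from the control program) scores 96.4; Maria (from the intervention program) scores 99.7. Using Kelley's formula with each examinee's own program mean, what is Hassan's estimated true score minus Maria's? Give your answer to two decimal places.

T̂_Hassan = 0.951(96.4) + 0.049(79.6) = 95.5768
T̂_Maria = 0.951(99.7) + 0.049(62.9) = 97.8968
Difference = 95.5768 − 97.8968 = -2.3200

-2.32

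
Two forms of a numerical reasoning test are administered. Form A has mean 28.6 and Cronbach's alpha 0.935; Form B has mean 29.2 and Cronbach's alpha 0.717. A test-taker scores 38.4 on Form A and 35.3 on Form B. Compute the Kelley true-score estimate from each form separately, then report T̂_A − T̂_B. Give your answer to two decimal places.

T̂_A = 0.935(38.4) + 0.065(28.6) = 37.7630
T̂_B = 0.717(35.3) + 0.283(29.2) = 33.5737
T̂_A − T̂_B = 4.1893

4.19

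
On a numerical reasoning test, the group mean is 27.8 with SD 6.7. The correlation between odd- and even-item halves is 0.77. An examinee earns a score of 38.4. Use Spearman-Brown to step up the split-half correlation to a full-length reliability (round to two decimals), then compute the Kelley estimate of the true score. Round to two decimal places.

37.02

Spearman-Brown: ρ = 2r/(1 + r) = 2(0.77)/(1 + 0.77) = 1.540/1.77 = 0.8701 → 0.87
T̂ = 0.87(38.4) + 0.13(27.8) = 33.408 + 3.614 = 37.022 → 37.02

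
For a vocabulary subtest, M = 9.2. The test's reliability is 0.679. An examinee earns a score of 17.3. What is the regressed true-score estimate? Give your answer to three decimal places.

14.700

Kelley's formula gives T̂ = 0.679·17.3 + 0.321·9.2 = 11.7467 + 2.9532 = 14.6999.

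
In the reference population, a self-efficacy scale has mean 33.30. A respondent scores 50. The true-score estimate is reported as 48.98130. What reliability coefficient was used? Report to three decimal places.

T̂ = ρX + (1 − ρ)μ  ⇒  T̂ − μ = ρ(X − μ)
ρ = (T̂ − μ)/(X − μ) = (48.98130 − 33.30) / (50 − 33.30) = 15.68130 / 16.70 = 0.93900

0.939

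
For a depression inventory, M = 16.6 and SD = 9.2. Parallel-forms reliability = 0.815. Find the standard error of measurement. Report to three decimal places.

3.957

SEM = SD · √(1 − ρ) = 9.2 × √0.185 = 9.2 × 0.4301 = 3.9571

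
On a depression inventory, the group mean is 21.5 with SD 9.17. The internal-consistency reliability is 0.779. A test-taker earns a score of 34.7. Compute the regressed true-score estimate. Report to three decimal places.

T̂ = ρX + (1 − ρ)μ
  = 0.779 × 34.7 + 0.221 × 21.5
  = 27.0313 + 4.7515
  = 31.7828
  ≈ 31.783

31.783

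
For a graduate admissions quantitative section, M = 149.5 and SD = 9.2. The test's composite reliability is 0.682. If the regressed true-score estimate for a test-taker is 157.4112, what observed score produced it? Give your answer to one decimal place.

T̂ = ρX + (1 − ρ)μ  ⇒  X = (T̂ − (1 − ρ)μ) / ρ
X = (157.4112 − 0.318 × 149.5) / 0.682 = (157.4112 − 47.5410) / 0.682 = 109.8702 / 0.682 = 161.100

161.1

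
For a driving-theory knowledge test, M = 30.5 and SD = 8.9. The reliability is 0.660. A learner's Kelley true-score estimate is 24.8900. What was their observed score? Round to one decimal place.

T̂ = ρX + (1 − ρ)μ  ⇒  X = (T̂ − (1 − ρ)μ) / ρ
X = (24.8900 − 0.340 × 30.5) / 0.660 = (24.8900 − 10.3700) / 0.660 = 14.5200 / 0.660 = 22.000

22.0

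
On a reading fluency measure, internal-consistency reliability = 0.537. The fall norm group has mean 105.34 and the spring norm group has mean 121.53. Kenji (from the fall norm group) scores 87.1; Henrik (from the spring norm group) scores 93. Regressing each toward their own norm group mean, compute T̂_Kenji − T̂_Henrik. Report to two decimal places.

-10.66

T̂_Kenji = 0.537(87.1) + 0.463(105.34) = 95.5451
T̂_Henrik = 0.537(93) + 0.463(121.53) = 106.2094
Difference = 95.5451 − 106.2094 = -10.6643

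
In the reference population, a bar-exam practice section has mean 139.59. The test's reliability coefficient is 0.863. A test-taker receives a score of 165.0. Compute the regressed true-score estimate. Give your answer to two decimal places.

161.52

T̂ = ρX + (1 − ρ)μ
  = 0.863 × 165.0 + 0.137 × 139.59
  = 142.3950 + 19.12383
  = 161.519
  ≈ 161.52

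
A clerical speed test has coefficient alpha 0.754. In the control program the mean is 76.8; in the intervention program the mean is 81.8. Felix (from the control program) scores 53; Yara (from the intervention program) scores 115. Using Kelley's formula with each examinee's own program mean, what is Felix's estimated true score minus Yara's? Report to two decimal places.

T̂_Felix = 0.754(53) + 0.246(76.8) = 58.8548
T̂_Yara = 0.754(115) + 0.246(81.8) = 106.8328
Difference = 58.8548 − 106.8328 = -47.9780

-47.98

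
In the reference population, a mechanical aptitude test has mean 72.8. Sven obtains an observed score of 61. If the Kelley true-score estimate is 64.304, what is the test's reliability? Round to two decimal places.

T̂ = ρX + (1 − ρ)μ  ⇒  T̂ − μ = ρ(X − μ)
ρ = (T̂ − μ)/(X − μ) = (64.304 − 72.8) / (61 − 72.8) = -8.496 / -11.8 = 0.7200

0.72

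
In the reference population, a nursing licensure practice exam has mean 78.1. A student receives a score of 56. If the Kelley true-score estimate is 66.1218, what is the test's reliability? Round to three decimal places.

0.542

T̂ = ρX + (1 − ρ)μ  ⇒  T̂ − μ = ρ(X − μ)
ρ = (T̂ − μ)/(X − μ) = (66.1218 − 78.1) / (56 − 78.1) = -11.9782 / -22.1 = 0.54200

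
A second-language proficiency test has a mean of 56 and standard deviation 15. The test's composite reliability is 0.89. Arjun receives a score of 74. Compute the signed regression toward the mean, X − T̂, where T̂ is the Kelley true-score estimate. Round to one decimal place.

Regress the observed score toward the mean by the unreliability: T̂ = 0.89·74 + 0.11·56 = 65.86 + 6.16 = 72.020.
X − T̂ = 74 − 72.02 = 1.98 → 2.0

2.0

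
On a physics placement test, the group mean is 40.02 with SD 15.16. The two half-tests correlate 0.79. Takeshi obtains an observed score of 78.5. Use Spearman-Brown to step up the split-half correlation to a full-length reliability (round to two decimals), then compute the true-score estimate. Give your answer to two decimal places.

73.88

Spearman-Brown: ρ = 2r/(1 + r) = 2(0.79)/(1 + 0.79) = 1.580/1.79 = 0.8827 → 0.88
T̂ = 0.88(78.5) + 0.12(40.02) = 69.080 + 4.8024 = 73.882 → 73.88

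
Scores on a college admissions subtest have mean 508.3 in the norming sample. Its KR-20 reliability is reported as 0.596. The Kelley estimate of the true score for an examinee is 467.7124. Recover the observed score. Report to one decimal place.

T̂ = ρX + (1 − ρ)μ  ⇒  X = (T̂ − (1 − ρ)μ) / ρ
X = (467.7124 − 0.404 × 508.3) / 0.596 = (467.7124 − 205.3532) / 0.596 = 262.3592 / 0.596 = 440.200

440.2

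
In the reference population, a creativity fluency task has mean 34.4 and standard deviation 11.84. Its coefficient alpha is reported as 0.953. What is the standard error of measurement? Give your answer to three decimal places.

2.567

SEM = SD · √(1 − ρ) = 11.84 × √0.047 = 11.84 × 0.2168 = 2.5669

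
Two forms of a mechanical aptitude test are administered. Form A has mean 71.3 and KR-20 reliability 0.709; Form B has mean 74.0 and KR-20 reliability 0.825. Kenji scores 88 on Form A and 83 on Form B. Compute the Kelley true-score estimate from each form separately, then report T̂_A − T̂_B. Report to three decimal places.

1.715

T̂_A = 0.709(88) + 0.291(71.3) = 83.14030
T̂_B = 0.825(83) + 0.175(74.0) = 81.42500
T̂_A − T̂_B = 1.71530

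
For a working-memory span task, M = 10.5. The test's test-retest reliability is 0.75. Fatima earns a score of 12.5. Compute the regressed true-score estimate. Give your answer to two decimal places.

T̂ = ρX + (1 − ρ)μ
  = 0.75 × 12.5 + 0.25 × 10.5
  = 9.375 + 2.625
  = 12.000
  ≈ 12.00

12.00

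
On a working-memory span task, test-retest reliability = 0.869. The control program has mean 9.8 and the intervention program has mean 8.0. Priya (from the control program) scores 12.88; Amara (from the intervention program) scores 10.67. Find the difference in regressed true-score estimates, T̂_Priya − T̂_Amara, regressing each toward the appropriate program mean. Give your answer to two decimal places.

T̂_Priya = 0.869(12.88) + 0.131(9.8) = 12.4765
T̂_Amara = 0.869(10.67) + 0.131(8.0) = 10.3202
Difference = 12.4765 − 10.3202 = 2.1563

2.16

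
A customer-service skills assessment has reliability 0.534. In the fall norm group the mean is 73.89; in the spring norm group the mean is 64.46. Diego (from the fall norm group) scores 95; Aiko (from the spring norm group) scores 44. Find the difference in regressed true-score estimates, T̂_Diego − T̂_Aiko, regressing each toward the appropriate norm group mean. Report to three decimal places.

31.628

T̂_Diego = 0.534(95) + 0.466(73.89) = 85.16274
T̂_Aiko = 0.534(44) + 0.466(64.46) = 53.53436
Difference = 85.16274 − 53.53436 = 31.62838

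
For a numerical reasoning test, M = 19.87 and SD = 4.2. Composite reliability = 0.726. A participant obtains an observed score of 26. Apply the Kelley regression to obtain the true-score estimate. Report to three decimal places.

24.320

Kelley's formula gives T̂ = 0.726·26 + 0.274·19.87 = 18.876 + 5.44438 = 24.3204.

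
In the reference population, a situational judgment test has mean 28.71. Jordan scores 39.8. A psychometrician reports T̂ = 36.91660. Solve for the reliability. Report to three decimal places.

T̂ = ρX + (1 − ρ)μ  ⇒  T̂ − μ = ρ(X − μ)
ρ = (T̂ − μ)/(X − μ) = (36.91660 − 28.71) / (39.8 − 28.71) = 8.20660 / 11.09 = 0.74000

0.740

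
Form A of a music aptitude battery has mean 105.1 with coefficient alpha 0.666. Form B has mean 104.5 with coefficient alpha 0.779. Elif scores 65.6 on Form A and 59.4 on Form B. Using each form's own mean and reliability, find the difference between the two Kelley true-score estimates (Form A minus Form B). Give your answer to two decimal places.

T̂_A = 0.666(65.6) + 0.334(105.1) = 78.7930
T̂_B = 0.779(59.4) + 0.221(104.5) = 69.3671
T̂_A − T̂_B = 9.4259

9.43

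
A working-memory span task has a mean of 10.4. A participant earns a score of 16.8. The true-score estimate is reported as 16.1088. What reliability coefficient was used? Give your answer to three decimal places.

T̂ = ρX + (1 − ρ)μ  ⇒  T̂ − μ = ρ(X − μ)
ρ = (T̂ − μ)/(X − μ) = (16.1088 − 10.4) / (16.8 − 10.4) = 5.7088 / 6.4 = 0.89200

0.892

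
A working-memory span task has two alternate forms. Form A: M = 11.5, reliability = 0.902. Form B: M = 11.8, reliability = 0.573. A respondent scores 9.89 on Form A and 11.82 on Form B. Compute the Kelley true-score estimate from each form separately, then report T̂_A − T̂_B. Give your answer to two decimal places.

T̂_A = 0.902(9.89) + 0.098(11.5) = 10.0478
T̂_B = 0.573(11.82) + 0.427(11.8) = 11.8115
T̂_A − T̂_B = -1.7637

-1.76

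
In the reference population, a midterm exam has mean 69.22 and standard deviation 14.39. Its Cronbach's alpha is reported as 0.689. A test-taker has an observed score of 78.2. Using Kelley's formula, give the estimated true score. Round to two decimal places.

T̂ = ρX + (1 − ρ)μ
  = 0.689 × 78.2 + 0.311 × 69.22
  = 53.8798 + 21.52742
  = 75.407
  ≈ 75.41

75.41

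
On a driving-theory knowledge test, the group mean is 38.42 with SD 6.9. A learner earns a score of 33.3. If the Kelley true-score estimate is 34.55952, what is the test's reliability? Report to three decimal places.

T̂ = ρX + (1 − ρ)μ  ⇒  T̂ − μ = ρ(X − μ)
ρ = (T̂ − μ)/(X − μ) = (34.55952 − 38.42) / (33.3 − 38.42) = -3.86048 / -5.12 = 0.75400

0.754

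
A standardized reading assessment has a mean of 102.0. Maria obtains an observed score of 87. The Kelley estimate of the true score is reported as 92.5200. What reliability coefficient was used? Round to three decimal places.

0.632

T̂ = ρX + (1 − ρ)μ  ⇒  T̂ − μ = ρ(X − μ)
ρ = (T̂ − μ)/(X − μ) = (92.5200 − 102.0) / (87 − 102.0) = -9.4800 / -15.0 = 0.63200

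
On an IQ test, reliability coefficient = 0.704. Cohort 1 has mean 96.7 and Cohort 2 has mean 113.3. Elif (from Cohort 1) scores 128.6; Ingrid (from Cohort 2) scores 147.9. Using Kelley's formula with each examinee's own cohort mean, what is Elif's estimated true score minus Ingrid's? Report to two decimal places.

-18.50

T̂_Elif = 0.704(128.6) + 0.296(96.7) = 119.1576
T̂_Ingrid = 0.704(147.9) + 0.296(113.3) = 137.6584
Difference = 119.1576 − 137.6584 = -18.5008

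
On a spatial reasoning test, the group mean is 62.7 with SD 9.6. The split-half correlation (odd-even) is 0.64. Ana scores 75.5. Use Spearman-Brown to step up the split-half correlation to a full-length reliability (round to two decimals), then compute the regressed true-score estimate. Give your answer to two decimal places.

Spearman-Brown: ρ = 2r/(1 + r) = 2(0.64)/(1 + 0.64) = 1.280/1.64 = 0.7805 → 0.78
Weight the observed score by reliability and the mean by (1 − reliability): T̂ = 0.78·75.5 + 0.22·62.7 = 58.890 + 13.794 = 72.684.

72.68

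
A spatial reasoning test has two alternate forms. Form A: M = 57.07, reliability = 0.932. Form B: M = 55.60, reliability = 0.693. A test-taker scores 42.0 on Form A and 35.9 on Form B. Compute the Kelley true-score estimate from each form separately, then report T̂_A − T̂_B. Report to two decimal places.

1.08

T̂_A = 0.932(42.0) + 0.068(57.07) = 43.0248
T̂_B = 0.693(35.9) + 0.307(55.60) = 41.9479
T̂_A − T̂_B = 1.0769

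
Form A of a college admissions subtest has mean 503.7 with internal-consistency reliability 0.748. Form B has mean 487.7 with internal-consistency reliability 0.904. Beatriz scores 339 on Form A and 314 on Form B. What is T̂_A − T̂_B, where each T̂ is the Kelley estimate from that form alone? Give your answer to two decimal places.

T̂_A = 0.748(339) + 0.252(503.7) = 380.5044
T̂_B = 0.904(314) + 0.096(487.7) = 330.6752
T̂_A − T̂_B = 49.8292

49.83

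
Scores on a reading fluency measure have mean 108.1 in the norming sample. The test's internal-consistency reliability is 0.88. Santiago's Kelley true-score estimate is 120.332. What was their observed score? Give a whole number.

T̂ = ρX + (1 − ρ)μ  ⇒  X = (T̂ − (1 − ρ)μ) / ρ
X = (120.332 − 0.12 × 108.1) / 0.88 = (120.332 − 12.972) / 0.88 = 107.360 / 0.88 = 122.00

122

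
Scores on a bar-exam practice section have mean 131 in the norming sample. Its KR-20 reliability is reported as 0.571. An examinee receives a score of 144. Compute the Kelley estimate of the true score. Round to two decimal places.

138.42

T̂ = ρX + (1 − ρ)μ
  = 0.571 × 144 + 0.429 × 131
  = 82.224 + 56.199
  = 138.423
  ≈ 138.42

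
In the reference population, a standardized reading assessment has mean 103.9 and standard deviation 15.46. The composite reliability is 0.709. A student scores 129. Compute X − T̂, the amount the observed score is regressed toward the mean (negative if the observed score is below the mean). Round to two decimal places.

7.30

T̂ = 0.709(129) + 0.291(103.9) = 91.461 + 30.2349 = 121.6959 → 121.696
X − T̂ = 129 − 121.696 = 7.304 → 7.30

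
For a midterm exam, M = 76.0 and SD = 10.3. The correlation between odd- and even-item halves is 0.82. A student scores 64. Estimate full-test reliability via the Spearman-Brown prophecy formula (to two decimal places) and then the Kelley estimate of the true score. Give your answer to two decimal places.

Spearman-Brown: ρ = 2r/(1 + r) = 2(0.82)/(1 + 0.82) = 1.640/1.82 = 0.9011 → 0.90
T̂ = ρX + (1 − ρ)μ
  = 0.90 × 64 + 0.10 × 76.0
  = 57.60 + 7.600
  = 65.200
  ≈ 65.20

65.20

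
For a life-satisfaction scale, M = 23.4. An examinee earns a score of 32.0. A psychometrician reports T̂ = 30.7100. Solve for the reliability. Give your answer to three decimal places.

0.850

T̂ = ρX + (1 − ρ)μ  ⇒  T̂ − μ = ρ(X − μ)
ρ = (T̂ − μ)/(X − μ) = (30.7100 − 23.4) / (32.0 − 23.4) = 7.3100 / 8.6 = 0.85000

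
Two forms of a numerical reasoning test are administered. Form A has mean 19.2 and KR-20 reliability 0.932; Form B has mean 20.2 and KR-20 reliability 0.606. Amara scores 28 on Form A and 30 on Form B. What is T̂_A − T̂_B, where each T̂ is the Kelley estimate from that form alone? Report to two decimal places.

T̂_A = 0.932(28) + 0.068(19.2) = 27.4016
T̂_B = 0.606(30) + 0.394(20.2) = 26.1388
T̂_A − T̂_B = 1.2628

1.26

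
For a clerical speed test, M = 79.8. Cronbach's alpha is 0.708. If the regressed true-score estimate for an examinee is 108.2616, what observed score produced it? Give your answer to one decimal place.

T̂ = ρX + (1 − ρ)μ  ⇒  X = (T̂ − (1 − ρ)μ) / ρ
X = (108.2616 − 0.292 × 79.8) / 0.708 = (108.2616 − 23.3016) / 0.708 = 84.9600 / 0.708 = 120.000

120.0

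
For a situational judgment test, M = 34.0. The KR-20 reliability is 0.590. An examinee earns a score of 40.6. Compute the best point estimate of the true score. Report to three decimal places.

Weight the observed score by reliability and the mean by (1 − reliability): T̂ = 0.590·40.6 + 0.410·34.0 = 23.9540 + 13.9400 = 37.8940.

37.894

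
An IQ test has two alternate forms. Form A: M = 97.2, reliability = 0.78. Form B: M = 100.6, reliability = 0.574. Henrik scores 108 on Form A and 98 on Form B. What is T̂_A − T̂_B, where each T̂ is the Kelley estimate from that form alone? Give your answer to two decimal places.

T̂_A = 0.78(108) + 0.22(97.2) = 105.6240
T̂_B = 0.574(98) + 0.426(100.6) = 99.1076
T̂_A − T̂_B = 6.5164

6.52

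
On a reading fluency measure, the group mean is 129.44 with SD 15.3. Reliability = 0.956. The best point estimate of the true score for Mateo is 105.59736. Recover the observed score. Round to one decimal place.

T̂ = ρX + (1 − ρ)μ  ⇒  X = (T̂ − (1 − ρ)μ) / ρ
X = (105.59736 − 0.044 × 129.44) / 0.956 = (105.59736 − 5.69536) / 0.956 = 99.90200 / 0.956 = 104.500

104.5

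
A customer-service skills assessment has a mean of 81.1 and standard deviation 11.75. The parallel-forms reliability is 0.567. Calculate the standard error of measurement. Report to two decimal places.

SEM = SD · √(1 − ρ) = 11.75 × √0.433 = 11.75 × 0.6580 = 7.732

7.73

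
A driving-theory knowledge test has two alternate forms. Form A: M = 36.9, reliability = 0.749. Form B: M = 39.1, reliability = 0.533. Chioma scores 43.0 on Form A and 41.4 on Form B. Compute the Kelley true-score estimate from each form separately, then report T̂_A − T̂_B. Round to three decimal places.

1.143

T̂_A = 0.749(43.0) + 0.251(36.9) = 41.46890
T̂_B = 0.533(41.4) + 0.467(39.1) = 40.32590
T̂_A − T̂_B = 1.14300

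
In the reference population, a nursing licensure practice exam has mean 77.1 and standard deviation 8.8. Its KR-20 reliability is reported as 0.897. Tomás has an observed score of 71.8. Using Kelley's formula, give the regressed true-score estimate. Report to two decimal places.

72.35

T̂ = ρX + (1 − ρ)μ
  = 0.897 × 71.8 + 0.103 × 77.1
  = 64.4046 + 7.9413
  = 72.346
  ≈ 72.35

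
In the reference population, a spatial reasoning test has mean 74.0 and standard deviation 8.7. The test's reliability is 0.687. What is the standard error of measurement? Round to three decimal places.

4.867

SEM = SD · √(1 − ρ) = 8.7 × √0.313 = 8.7 × 0.5595 = 4.8673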